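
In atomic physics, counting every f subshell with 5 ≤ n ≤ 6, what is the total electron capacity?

28

An f subshell (l = 3) exists for every n ≥ 4, so shells n = 5, 6 each contribute one — 2 subshells.
Since each f subshell holds 2(2·3+1) = 14 electrons, the total is 2 × 14 = 28.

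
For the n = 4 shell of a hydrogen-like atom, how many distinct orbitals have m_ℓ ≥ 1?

Per ℓ-value: ℓ=1 → 1; ℓ=2 → 2; ℓ=3 → 3.
Total orbitals: 1 + 2 + 3 = 6.

6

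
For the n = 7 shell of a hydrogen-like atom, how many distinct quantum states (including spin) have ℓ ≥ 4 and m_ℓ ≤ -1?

30

The n = 7 shell has ℓ = 0 through 6; check each.
Orbitals with ℓ ≥ 4 and m_ℓ ≤ -1, by ℓ: ℓ=4 → 4; ℓ=5 → 5; ℓ=6 → 6.
Orbitals: 4 + 5 + 6 = 15. Each orbital carries two spin states, so 15 × 2 = 30 states.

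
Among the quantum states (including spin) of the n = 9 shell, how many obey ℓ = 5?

With n = 9 the allowed ℓ are 0, 1, …, 8.
Per ℓ-value: ℓ=5 → 11.
Orbitals: 11. Each orbital carries two spin states, so 11 × 2 = 22 states.

22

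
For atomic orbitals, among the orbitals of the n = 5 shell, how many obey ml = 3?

Go through l = 0, …, 4 (the values permitted for n = 5).
Per l-value: l=3 → 1; l=4 → 1.
Total orbitals: 1 + 1 = 2.

2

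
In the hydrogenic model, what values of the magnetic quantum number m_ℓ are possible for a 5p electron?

The 5p subshell has ℓ = 1, and m_ℓ takes every integer from −ℓ to +ℓ. With ℓ = 1 that gives the 3 values -1, 0, 1.

-1, 0, 1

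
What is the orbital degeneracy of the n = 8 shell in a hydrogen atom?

The n = 8 shell contains n² = 8² = 64 orbitals.

64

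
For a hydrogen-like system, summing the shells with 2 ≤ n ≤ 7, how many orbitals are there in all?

139

Shell n has n² orbitals: 2²=4 + 3²=9 + 4²=16 + 5²=25 + 6²=36 + 7²=49 = 139 orbitals.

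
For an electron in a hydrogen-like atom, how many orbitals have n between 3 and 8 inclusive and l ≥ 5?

Work shell by shell — for each n, count the (l, ml) pairs that satisfy l ≥ 5:
n=6 → 11; n=7 → 24; n=8 → 39.
Total orbitals: 11 + 24 + 39 = 74.

74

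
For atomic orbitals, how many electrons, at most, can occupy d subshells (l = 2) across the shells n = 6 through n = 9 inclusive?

40

A d subshell (l = 2) exists for every n ≥ 3, so shells n = 6, 7, 8, 9 each contribute one — 4 subshells.
Since each d subshell holds 2(2·2+1) = 10 electrons, the total is 4 × 10 = 40.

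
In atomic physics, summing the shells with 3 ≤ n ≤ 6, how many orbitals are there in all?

Shell n has n² orbitals: 3²=9 + 4²=16 + 5²=25 + 6²=36 = 86 orbitals.

86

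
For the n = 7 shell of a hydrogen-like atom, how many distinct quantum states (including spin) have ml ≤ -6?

2

With n = 7 the allowed l are 0, 1, …, 6.
The (l, ml) pairs meeting ml ≤ -6 give: l=6 → 1.
Orbitals: 1. Each orbital carries two spin states, so 1 × 2 = 2 states.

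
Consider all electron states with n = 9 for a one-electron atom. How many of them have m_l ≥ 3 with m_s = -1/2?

21

With n = 9 the allowed l are 0, 1, …, 8.
The (l, m_l) pairs meeting m_l ≥ 3 give: l=3 → 1; l=4 → 2; l=5 → 3; l=6 → 4; l=7 → 5; l=8 → 6.
Orbitals: 1 + 2 + 3 + 4 + 5 + 6 = 21. With m_s fixed to a single value there is one state per orbital, giving 21 states.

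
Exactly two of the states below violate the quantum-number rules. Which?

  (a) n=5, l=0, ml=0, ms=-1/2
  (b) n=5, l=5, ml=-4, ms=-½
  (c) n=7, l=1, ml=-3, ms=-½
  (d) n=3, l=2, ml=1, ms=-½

(b) has l = 5 ≥ n = 5, violating 0 ≤ l ≤ n−1.
(c) has |ml| = 3 > l = 1, violating −l ≤ ml ≤ l.
The remaining sets (a), (d) satisfy all four rules.

(b) and (c)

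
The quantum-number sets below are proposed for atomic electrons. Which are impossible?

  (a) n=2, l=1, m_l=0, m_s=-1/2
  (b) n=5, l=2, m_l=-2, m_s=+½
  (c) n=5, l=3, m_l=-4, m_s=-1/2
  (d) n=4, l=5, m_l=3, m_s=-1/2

(c) and (d)

(c) has |m_l| = 4 > l = 3, violating −l ≤ m_l ≤ l.
(d) has l = 5 ≥ n = 4, violating 0 ≤ l ≤ n−1.
The remaining sets (a), (b) satisfy all four rules.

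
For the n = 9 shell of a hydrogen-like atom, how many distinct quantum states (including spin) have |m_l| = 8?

For n = 9, l ranges over 0 … 8.
Contributions: l=8 → 2.
Orbitals: 2. Each orbital carries two spin states, so 2 × 2 = 4 states.

4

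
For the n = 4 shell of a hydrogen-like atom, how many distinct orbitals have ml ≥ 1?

With n = 4 the allowed l are 0, 1, …, 3.
Orbitals with ml ≥ 1, by l: l=1 → 1; l=2 → 2; l=3 → 3.
Total orbitals: 1 + 2 + 3 = 6.

6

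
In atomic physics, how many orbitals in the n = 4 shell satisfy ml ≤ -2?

3

Contributions: l=2 → 1; l=3 → 2.
Total orbitals: 1 + 2 = 3.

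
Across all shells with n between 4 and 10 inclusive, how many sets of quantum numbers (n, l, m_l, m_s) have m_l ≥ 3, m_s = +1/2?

Per-shell orbital counts meeting the constraint:
n=4 → 1; n=5 → 3; n=6 → 6; n=7 → 10; n=8 → 15; n=9 → 21; n=10 → 28.
Orbitals: 1 + 3 + 6 + 10 + 15 + 21 + 28 = 84. With m_s fixed to +1/2 there is one state per orbital, so 84 states.

84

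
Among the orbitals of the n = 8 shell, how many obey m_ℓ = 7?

1

Per ℓ-value: ℓ=7 → 1.
Total orbitals: 1.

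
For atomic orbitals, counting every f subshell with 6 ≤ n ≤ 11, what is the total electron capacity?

84

An f subshell (ℓ = 3) exists for every n ≥ 4, so shells n = 6, 7, 8, 9, 10, 11 each contribute one — 6 subshells.
Since each f subshell holds 2(2·3+1) = 14 electrons, the total is 6 × 14 = 84.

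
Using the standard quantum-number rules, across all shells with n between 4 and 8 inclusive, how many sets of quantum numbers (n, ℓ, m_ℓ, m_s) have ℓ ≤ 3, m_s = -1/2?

Go shell by shell, enumerating (ℓ, m_ℓ) with ℓ ≤ 3:
n=4 → 16; n=5 → 16; n=6 → 16; n=7 → 16; n=8 → 16.
Orbitals: 16 + 16 + 16 + 16 + 16 = 80. With m_s fixed to -1/2 there is one state per orbital, so 80 states.

80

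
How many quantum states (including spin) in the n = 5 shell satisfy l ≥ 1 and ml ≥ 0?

Go through l = 0, …, 4 (the values permitted for n = 5).
The (l, ml) pairs meeting l ≥ 1 and ml ≥ 0 give: l=1 → 2; l=2 → 3; l=3 → 4; l=4 → 5.
Orbitals: 2 + 3 + 4 + 5 = 14. Each orbital carries two spin states, so 14 × 2 = 28 states.

28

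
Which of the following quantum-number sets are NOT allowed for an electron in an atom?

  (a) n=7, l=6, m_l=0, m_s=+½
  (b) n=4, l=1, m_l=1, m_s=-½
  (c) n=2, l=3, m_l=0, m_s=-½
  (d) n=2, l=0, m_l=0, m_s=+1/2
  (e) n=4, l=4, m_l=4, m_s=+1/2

(c) and (e)

(c) has l = 3 ≥ n = 2, violating 0 ≤ l ≤ n−1.
(e) has l = 4 ≥ n = 4, violating 0 ≤ l ≤ n−1.
The remaining sets (a), (b), (d) satisfy all four rules.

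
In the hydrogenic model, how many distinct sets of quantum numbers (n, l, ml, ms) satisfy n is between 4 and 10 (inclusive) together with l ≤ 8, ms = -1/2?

Go shell by shell, enumerating (l, ml) with l ≤ 8:
n=4 → 16; n=5 → 25; n=6 → 36; n=7 → 49; n=8 → 64; n=9 → 81; n=10 → 81.
Orbitals: 16 + 25 + 36 + 49 + 64 + 81 + 81 = 352. With ms fixed to -1/2 there is one state per orbital, so 352 states.

352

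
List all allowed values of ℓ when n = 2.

ℓ is an integer with 0 ≤ ℓ ≤ n−1, so for n = 2: ℓ = 0, 1.

0, 1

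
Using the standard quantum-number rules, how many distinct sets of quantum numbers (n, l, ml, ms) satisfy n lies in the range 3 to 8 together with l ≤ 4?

Per-shell orbital counts meeting the constraint:
n=3 → 9; n=4 → 16; n=5 → 25; n=6 → 25; n=7 → 25; n=8 → 25.
Orbitals: 9 + 16 + 25 + 25 + 25 + 25 = 125. Including both spin states (ms = ±1/2) gives 2 × 125 = 250 states.

250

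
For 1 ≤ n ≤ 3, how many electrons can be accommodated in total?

Total orbitals = 1² + 2² + 3² = 14. Doubling for spin gives 28 electrons.

28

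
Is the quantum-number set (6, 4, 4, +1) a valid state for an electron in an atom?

The spin quantum number for an electron can only be m_s = +1/2 or −1/2; m_s = +1 is not one of those.

Not allowed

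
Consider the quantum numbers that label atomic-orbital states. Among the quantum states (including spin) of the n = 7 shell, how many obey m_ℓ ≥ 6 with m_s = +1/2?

Contributions: ℓ=6 → 1.
Orbitals: 1. With m_s fixed to a single value there is one state per orbital, giving 1 state.

1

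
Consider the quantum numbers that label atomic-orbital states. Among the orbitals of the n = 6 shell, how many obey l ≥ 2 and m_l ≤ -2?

10

The n = 6 shell has l = 0 through 5; check each.
Orbitals with l ≥ 2 and m_l ≤ -2, by l: l=2 → 1; l=3 → 2; l=4 → 3; l=5 → 4.
Total orbitals: 1 + 2 + 3 + 4 = 10.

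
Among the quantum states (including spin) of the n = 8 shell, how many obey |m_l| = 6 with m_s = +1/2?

4

For n = 8, l ranges over 0 … 7.
Per l-value: l=6 → 2; l=7 → 2.
Orbitals: 2 + 2 = 4. With m_s fixed to a single value there is one state per orbital, giving 4 states.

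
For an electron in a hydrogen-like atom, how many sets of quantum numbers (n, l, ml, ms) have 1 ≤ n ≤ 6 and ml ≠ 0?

Work shell by shell — for each n, count the (l, ml) pairs that satisfy ml ≠ 0:
n=2 → 2; n=3 → 6; n=4 → 12; n=5 → 20; n=6 → 30.
Orbitals: 2 + 6 + 12 + 20 + 30 = 70. Including both spin states (ms = ±1/2) gives 2 × 70 = 140 states.

140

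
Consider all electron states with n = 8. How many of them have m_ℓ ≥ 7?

With n = 8 the allowed ℓ are 0, 1, …, 7.
Contributions: ℓ=7 → 1.
Orbitals: 1. Each orbital carries two spin states, so 1 × 2 = 2 states.

2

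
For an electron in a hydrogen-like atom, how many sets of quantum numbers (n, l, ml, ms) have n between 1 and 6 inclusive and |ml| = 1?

Per-shell orbital counts meeting the constraint:
n=2 → 2; n=3 → 4; n=4 → 6; n=5 → 8; n=6 → 10.
Orbitals: 2 + 4 + 6 + 8 + 10 = 30. Including both spin states (ms = ±1/2) gives 2 × 30 = 60 states.

60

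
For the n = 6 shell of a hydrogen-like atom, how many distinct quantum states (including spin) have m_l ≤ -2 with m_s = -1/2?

With n = 6 the allowed l are 0, 1, …, 5.
Per l-value: l=2 → 1; l=3 → 2; l=4 → 3; l=5 → 4.
Orbitals: 1 + 2 + 3 + 4 = 10. With m_s fixed to a single value there is one state per orbital, giving 10 states.

10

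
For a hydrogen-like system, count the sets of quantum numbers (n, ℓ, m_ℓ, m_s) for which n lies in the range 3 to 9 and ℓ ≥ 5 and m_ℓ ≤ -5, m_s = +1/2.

20

Per-shell orbital counts meeting the constraint:
n=6 → 1; n=7 → 3; n=8 → 6; n=9 → 10.
Orbitals: 1 + 3 + 6 + 10 = 20. With m_s fixed to +1/2 there is one state per orbital, so 20 states.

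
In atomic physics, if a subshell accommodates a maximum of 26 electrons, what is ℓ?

2(2ℓ+1) = 26 ⇒ 2ℓ+1 = 13 ⇒ ℓ = 6.

ℓ = 6 (i)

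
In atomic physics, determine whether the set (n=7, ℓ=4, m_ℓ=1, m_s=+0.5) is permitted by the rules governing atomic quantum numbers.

Yes

n = 7 is a positive integer. ℓ = 4 satisfies 0 ≤ ℓ ≤ n−1 = 6. m_ℓ = 1 lies in the range −ℓ … +ℓ (here −4 … 4). m_s = +1/2 is one of ±1/2.
All four constraints are satisfied.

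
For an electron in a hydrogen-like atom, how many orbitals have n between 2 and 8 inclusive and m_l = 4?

10

Per-shell orbital counts meeting the constraint:
n=5 → 1; n=6 → 2; n=7 → 3; n=8 → 4.
Total orbitals: 1 + 2 + 3 + 4 = 10.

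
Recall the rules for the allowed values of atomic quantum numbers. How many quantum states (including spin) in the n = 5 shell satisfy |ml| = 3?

8

With n = 5 the allowed l are 0, 1, …, 4.
Orbitals with |ml| = 3, by l: l=3 → 2; l=4 → 2.
Orbitals: 2 + 2 = 4. Each orbital carries two spin states, so 4 × 2 = 8 states.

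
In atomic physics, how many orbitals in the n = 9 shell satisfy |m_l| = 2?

Orbitals with |m_l| = 2, by l: l=2 → 2; l=3 → 2; l=4 → 2; l=5 → 2; l=6 → 2; l=7 → 2; l=8 → 2.
Total orbitals: 2 + 2 + 2 + 2 + 2 + 2 + 2 = 14.

14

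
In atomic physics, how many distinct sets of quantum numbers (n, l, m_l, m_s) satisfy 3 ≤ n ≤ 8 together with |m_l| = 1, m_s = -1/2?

Count contributing orbitals for each principal shell:
n=3 → 4; n=4 → 6; n=5 → 8; n=6 → 10; n=7 → 12; n=8 → 14.
Orbitals: 4 + 6 + 8 + 10 + 12 + 14 = 54. With m_s fixed to -1/2 there is one state per orbital, so 54 states.

54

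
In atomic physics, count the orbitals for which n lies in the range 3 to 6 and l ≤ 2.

Go shell by shell, enumerating (l, m_l) with l ≤ 2:
n=3 → 9; n=4 → 9; n=5 → 9; n=6 → 9.
Total orbitals: 9 + 9 + 9 + 9 = 36.

36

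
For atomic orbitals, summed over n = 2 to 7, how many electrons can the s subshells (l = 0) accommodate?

12

An s subshell (l = 0) exists for every n ≥ 1, so shells n = 2, 3, 4, 5, 6, 7 each contribute one — 6 subshells.
Since each s subshell holds 2(2·0+1) = 2 electrons, the total is 6 × 2 = 12.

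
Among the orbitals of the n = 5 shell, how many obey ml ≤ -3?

The n = 5 shell has l = 0 through 4; check each.
Per l-value: l=3 → 1; l=4 → 2.
Total orbitals: 1 + 2 = 3.

3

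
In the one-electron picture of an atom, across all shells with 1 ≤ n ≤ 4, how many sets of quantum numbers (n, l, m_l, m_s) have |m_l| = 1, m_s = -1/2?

12

Work shell by shell — for each n, count the (l, m_l) pairs that satisfy |m_l| = 1:
n=2 → 2; n=3 → 4; n=4 → 6.
Orbitals: 2 + 4 + 6 = 12. With m_s fixed to -1/2 there is one state per orbital, so 12 states.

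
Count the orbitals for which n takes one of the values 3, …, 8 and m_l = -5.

6

Go shell by shell, enumerating (l, m_l) with m_l = -5:
n=6 → 1; n=7 → 2; n=8 → 3.
Total orbitals: 1 + 2 + 3 = 6.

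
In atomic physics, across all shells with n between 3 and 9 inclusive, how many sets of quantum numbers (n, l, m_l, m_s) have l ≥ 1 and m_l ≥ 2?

168

Per-shell orbital counts meeting the constraint:
n=3 → 1; n=4 → 3; n=5 → 6; n=6 → 10; n=7 → 15; n=8 → 21; n=9 → 28.
Orbitals: 1 + 3 + 6 + 10 + 15 + 21 + 28 = 84. Including both spin states (m_s = ±1/2) gives 2 × 84 = 168 states.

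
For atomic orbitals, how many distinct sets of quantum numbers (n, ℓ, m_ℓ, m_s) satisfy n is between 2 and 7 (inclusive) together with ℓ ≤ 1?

48

Treat each shell separately and count matching orbitals:
n=2 → 4; n=3 → 4; n=4 → 4; n=5 → 4; n=6 → 4; n=7 → 4.
Orbitals: 4 + 4 + 4 + 4 + 4 + 4 = 24. Including both spin states (m_s = ±1/2) gives 2 × 24 = 48 states.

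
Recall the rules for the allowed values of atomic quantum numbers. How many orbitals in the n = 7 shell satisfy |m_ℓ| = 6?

For n = 7, ℓ ranges over 0 … 6.
Orbitals with |m_ℓ| = 6, by ℓ: ℓ=6 → 2.
Total orbitals: 2.

2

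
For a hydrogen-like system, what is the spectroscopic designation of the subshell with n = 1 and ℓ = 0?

ℓ = 0 corresponds to the letter 's', so the subshell is 1s.

1s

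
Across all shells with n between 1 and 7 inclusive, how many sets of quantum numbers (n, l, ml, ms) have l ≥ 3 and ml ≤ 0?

For each n in the range, tally the orbitals obeying l ≥ 3 and ml ≤ 0:
n=4 → 4; n=5 → 9; n=6 → 15; n=7 → 22.
Orbitals: 4 + 9 + 15 + 22 = 50. Including both spin states (ms = ±1/2) gives 2 × 50 = 100 states.

100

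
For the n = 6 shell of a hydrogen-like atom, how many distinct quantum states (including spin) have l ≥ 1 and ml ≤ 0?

For n = 6, l ranges over 0 … 5.
Contributions: l=1 → 2; l=2 → 3; l=3 → 4; l=4 → 5; l=5 → 6.
Orbitals: 2 + 3 + 4 + 5 + 6 = 20. Each orbital carries two spin states, so 20 × 2 = 40 states.

40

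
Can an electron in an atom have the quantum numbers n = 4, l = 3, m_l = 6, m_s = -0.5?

The magnetic quantum number must satisfy −l ≤ m_l ≤ l. With l = 3, m_l can only be -3, -2, -1, 0, 1, 2, 3, so m_l = 6 is forbidden.

Not allowed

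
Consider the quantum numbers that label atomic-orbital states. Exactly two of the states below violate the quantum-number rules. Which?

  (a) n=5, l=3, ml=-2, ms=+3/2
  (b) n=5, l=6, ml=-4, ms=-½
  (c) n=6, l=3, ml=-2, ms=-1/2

(a) has ms = +3/2, but an electron's spin must be ±1/2.
(b) has l = 6 ≥ n = 5, violating 0 ≤ l ≤ n−1.
The remaining set (c) satisfies all four rules.

(a) and (b)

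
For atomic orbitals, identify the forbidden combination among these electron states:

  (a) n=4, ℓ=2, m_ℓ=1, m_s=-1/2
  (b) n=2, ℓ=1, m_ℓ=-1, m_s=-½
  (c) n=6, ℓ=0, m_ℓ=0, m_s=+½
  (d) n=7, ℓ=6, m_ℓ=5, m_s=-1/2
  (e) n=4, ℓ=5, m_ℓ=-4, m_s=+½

(e) has ℓ = 5 ≥ n = 4, violating 0 ≤ ℓ ≤ n−1.
The remaining sets (a), (b), (c), (d) satisfy all four rules.

(e)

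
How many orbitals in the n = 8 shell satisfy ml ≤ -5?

With n = 8 the allowed l are 0, 1, …, 7.
Per l-value: l=5 → 1; l=6 → 2; l=7 → 3.
Total orbitals: 1 + 2 + 3 = 6.

6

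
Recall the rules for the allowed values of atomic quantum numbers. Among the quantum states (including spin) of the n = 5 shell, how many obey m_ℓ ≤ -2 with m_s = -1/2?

The n = 5 shell has ℓ = 0 through 4; check each.
The (ℓ, m_ℓ) pairs meeting m_ℓ ≤ -2 give: ℓ=2 → 1; ℓ=3 → 2; ℓ=4 → 3.
Orbitals: 1 + 2 + 3 = 6. With m_s fixed to a single value there is one state per orbital, giving 6 states.

6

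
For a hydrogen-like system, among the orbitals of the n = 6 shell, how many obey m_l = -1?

For n = 6, l ranges over 0 … 5.
Orbitals with m_l = -1, by l: l=1 → 1; l=2 → 1; l=3 → 1; l=4 → 1; l=5 → 1.
Total orbitals: 1 + 1 + 1 + 1 + 1 = 5.

5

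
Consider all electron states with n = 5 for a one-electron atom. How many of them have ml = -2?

Go through l = 0, …, 4 (the values permitted for n = 5).
Orbitals with ml = -2, by l: l=2 → 1; l=3 → 1; l=4 → 1.
Orbitals: 1 + 1 + 1 = 3. Each orbital carries two spin states, so 3 × 2 = 6 states.

6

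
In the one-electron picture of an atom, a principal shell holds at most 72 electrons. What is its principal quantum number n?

n = 6

2n² = 72 ⇒ n² = 36 ⇒ n = 6.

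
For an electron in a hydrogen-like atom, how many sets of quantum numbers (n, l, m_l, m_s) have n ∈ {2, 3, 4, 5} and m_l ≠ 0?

80

For each n in the range, tally the orbitals obeying m_l ≠ 0:
n=2 → 2; n=3 → 6; n=4 → 12; n=5 → 20.
Orbitals: 2 + 6 + 12 + 20 = 40. Including both spin states (m_s = ±1/2) gives 2 × 40 = 80 states.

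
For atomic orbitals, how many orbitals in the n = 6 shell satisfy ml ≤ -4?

Go through l = 0, …, 5 (the values permitted for n = 6).
Per l-value: l=4 → 1; l=5 → 2.
Total orbitals: 1 + 2 = 3.

3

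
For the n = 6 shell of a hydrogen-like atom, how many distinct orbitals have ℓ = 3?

7

Go through ℓ = 0, …, 5 (the values permitted for n = 6).
Orbitals with ℓ = 3, by ℓ: ℓ=3 → 7.
Total orbitals: 7.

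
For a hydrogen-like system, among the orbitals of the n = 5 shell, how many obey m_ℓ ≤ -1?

10

Go through ℓ = 0, …, 4 (the values permitted for n = 5).
Per ℓ-value: ℓ=1 → 1; ℓ=2 → 2; ℓ=3 → 3; ℓ=4 → 4.
Total orbitals: 1 + 2 + 3 + 4 = 10.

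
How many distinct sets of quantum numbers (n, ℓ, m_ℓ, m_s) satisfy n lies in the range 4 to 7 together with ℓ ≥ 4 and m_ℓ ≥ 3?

Go shell by shell, enumerating (ℓ, m_ℓ) with ℓ ≥ 4 and m_ℓ ≥ 3:
n=5 → 2; n=6 → 5; n=7 → 9.
Orbitals: 2 + 5 + 9 = 16. Including both spin states (m_s = ±1/2) gives 2 × 16 = 32 states.

32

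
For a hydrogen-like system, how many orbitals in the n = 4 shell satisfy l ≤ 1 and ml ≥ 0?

With n = 4 the allowed l are 0, 1, …, 3.
Orbitals with l ≤ 1 and ml ≥ 0, by l: l=0 → 1; l=1 → 2.
Total orbitals: 1 + 2 = 3.

3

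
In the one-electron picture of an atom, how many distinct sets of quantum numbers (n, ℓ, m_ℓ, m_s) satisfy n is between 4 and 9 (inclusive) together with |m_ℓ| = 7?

12

Work shell by shell — for each n, count the (ℓ, m_ℓ) pairs that satisfy |m_ℓ| = 7:
n=8 → 2; n=9 → 4.
Orbitals: 2 + 4 = 6. Including both spin states (m_s = ±1/2) gives 2 × 6 = 12 states.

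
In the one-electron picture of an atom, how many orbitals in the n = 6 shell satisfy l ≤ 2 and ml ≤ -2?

Per l-value: l=2 → 1.
Total orbitals: 1.

1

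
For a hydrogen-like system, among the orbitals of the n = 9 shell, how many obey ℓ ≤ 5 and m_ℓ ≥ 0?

With n = 9 the allowed ℓ are 0, 1, …, 8.
Orbitals with ℓ ≤ 5 and m_ℓ ≥ 0, by ℓ: ℓ=0 → 1; ℓ=1 → 2; ℓ=2 → 3; ℓ=3 → 4; ℓ=4 → 5; ℓ=5 → 6.
Total orbitals: 1 + 2 + 3 + 4 + 5 + 6 = 21.

21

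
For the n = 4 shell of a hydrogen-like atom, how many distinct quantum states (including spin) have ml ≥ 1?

12

The n = 4 shell has l = 0 through 3; check each.
Contributions: l=1 → 1; l=2 → 2; l=3 → 3.
Orbitals: 1 + 2 + 3 = 6. Each orbital carries two spin states, so 6 × 2 = 12 states.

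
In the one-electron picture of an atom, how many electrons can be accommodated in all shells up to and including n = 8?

Total orbitals = 1² + 2² + 3² + 4² + 5² + 6² + 7² + 8² = 204. Doubling for spin gives 408 electrons.

408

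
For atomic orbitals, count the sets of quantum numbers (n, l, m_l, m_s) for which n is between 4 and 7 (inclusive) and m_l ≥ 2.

68

Per-shell orbital counts meeting the constraint:
n=4 → 3; n=5 → 6; n=6 → 10; n=7 → 15.
Orbitals: 3 + 6 + 10 + 15 = 34. Including both spin states (m_s = ±1/2) gives 2 × 34 = 68 states.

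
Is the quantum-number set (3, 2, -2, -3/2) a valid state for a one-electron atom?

The spin quantum number for an electron can only be ms = +1/2 or −1/2; ms = -3/2 is not one of those.

Invalid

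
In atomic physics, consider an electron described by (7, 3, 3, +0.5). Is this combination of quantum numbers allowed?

Valid

n = 7 is a positive integer. ℓ = 3 satisfies 0 ≤ ℓ ≤ n−1 = 6. m_ℓ = 3 lies in the range −ℓ … +ℓ (here −3 … 3). m_s = +1/2 is one of ±1/2.
All four constraints are satisfied.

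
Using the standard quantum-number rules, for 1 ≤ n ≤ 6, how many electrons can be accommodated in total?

Total orbitals = 1² + 2² + 3² + 4² + 5² + 6² = 91. Doubling for spin gives 182 electrons.

182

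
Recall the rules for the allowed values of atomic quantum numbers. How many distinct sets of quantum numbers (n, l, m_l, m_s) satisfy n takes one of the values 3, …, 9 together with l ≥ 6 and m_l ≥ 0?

Work shell by shell — for each n, count the (l, m_l) pairs that satisfy l ≥ 6 and m_l ≥ 0:
n=7 → 7; n=8 → 15; n=9 → 24.
Orbitals: 7 + 15 + 24 = 46. Including both spin states (m_s = ±1/2) gives 2 × 46 = 92 states.

92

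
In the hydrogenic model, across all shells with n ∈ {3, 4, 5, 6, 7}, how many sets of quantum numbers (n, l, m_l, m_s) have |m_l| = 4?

24

Go shell by shell, enumerating (l, m_l) with |m_l| = 4:
n=5 → 2; n=6 → 4; n=7 → 6.
Orbitals: 2 + 4 + 6 = 12. Including both spin states (m_s = ±1/2) gives 2 × 12 = 24 states.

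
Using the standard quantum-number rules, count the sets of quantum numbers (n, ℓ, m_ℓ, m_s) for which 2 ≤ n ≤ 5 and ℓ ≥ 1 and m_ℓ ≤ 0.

60

Count contributing orbitals for each principal shell:
n=2 → 2; n=3 → 5; n=4 → 9; n=5 → 14.
Orbitals: 2 + 5 + 9 + 14 = 30. Including both spin states (m_s = ±1/2) gives 2 × 30 = 60 states.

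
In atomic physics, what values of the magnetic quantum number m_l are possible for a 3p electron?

The 3p subshell has l = 1, and m_l takes every integer from −l to +l. With l = 1 that gives the 3 values -1, 0, 1.

-1, 0, 1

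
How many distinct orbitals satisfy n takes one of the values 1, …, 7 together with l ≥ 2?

Go shell by shell, enumerating (l, ml) with l ≥ 2:
n=3 → 5; n=4 → 12; n=5 → 21; n=6 → 32; n=7 → 45.
Total orbitals: 5 + 12 + 21 + 32 + 45 = 115.

115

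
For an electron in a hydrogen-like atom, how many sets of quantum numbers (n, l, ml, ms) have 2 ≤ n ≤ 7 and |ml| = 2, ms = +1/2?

Work shell by shell — for each n, count the (l, ml) pairs that satisfy |ml| = 2:
n=3 → 2; n=4 → 4; n=5 → 6; n=6 → 8; n=7 → 10.
Orbitals: 2 + 4 + 6 + 8 + 10 = 30. With ms fixed to +1/2 there is one state per orbital, so 30 states.

30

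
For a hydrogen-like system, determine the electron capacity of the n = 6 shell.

A shell holds 2n² electrons: 2 × 6² = 2 × 36 = 72.

72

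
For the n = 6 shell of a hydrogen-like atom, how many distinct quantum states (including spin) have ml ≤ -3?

With n = 6 the allowed l are 0, 1, …, 5.
Per l-value: l=3 → 1; l=4 → 2; l=5 → 3.
Orbitals: 1 + 2 + 3 = 6. Each orbital carries two spin states, so 6 × 2 = 12 states.

12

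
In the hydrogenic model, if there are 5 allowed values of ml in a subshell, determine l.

l = 2

ml ranges over 2l+1 integers, so 2l+1 = 5 ⇒ l = 2.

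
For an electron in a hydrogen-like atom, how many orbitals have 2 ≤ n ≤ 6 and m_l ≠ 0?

For each n in the range, tally the orbitals obeying m_l ≠ 0:
n=2 → 2; n=3 → 6; n=4 → 12; n=5 → 20; n=6 → 30.
Total orbitals: 2 + 6 + 12 + 20 + 30 = 70.

70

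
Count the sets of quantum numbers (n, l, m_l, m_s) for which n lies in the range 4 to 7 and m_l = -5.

Work shell by shell — for each n, count the (l, m_l) pairs that satisfy m_l = -5:
n=6 → 1; n=7 → 2.
Orbitals: 1 + 2 = 3. Including both spin states (m_s = ±1/2) gives 2 × 3 = 6 states.

6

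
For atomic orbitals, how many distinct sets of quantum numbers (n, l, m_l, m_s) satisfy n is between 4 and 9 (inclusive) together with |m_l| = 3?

84

Count contributing orbitals for each principal shell:
n=4 → 2; n=5 → 4; n=6 → 6; n=7 → 8; n=8 → 10; n=9 → 12.
Orbitals: 2 + 4 + 6 + 8 + 10 + 12 = 42. Including both spin states (m_s = ±1/2) gives 2 × 42 = 84 states.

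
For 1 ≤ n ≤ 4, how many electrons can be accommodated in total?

60

Total orbitals = 1² + 2² + 3² + 4² = 30. Doubling for spin gives 60 electrons.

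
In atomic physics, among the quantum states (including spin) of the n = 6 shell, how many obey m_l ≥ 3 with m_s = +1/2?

6

Orbitals with m_l ≥ 3, by l: l=3 → 1; l=4 → 2; l=5 → 3.
Orbitals: 1 + 2 + 3 = 6. With m_s fixed to a single value there is one state per orbital, giving 6 states.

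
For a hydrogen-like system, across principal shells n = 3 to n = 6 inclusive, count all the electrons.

172

Shell n has n² orbitals: 3²=9 + 4²=16 + 5²=25 + 6²=36 = 86 orbitals.
Two spin states per orbital: 2 × 86 = 172 electrons.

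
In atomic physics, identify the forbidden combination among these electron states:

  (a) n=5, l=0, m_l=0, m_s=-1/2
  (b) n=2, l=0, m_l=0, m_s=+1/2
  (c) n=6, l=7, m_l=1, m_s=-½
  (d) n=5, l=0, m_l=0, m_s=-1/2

(c) has l = 7 ≥ n = 6, violating 0 ≤ l ≤ n−1.
The remaining sets (a), (b), (d) satisfy all four rules.

(c)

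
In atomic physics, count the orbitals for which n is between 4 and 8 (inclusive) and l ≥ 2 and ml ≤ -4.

20

Work shell by shell — for each n, count the (l, ml) pairs that satisfy l ≥ 2 and ml ≤ -4:
n=5 → 1; n=6 → 3; n=7 → 6; n=8 → 10.
Total orbitals: 1 + 3 + 6 + 10 = 20.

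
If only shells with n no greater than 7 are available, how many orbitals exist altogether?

140

Total orbitals = 1² + 2² + 3² + 4² + 5² + 6² + 7² = 140.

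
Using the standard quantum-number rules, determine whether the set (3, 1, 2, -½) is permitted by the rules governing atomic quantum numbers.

Not allowed

The magnetic quantum number must satisfy −l ≤ ml ≤ l. With l = 1, ml can only be -1, 0, 1, so ml = 2 is forbidden.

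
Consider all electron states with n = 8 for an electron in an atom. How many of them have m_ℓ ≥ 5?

12

For n = 8, ℓ ranges over 0 … 7.
Orbitals with m_ℓ ≥ 5, by ℓ: ℓ=5 → 1; ℓ=6 → 2; ℓ=7 → 3.
Orbitals: 1 + 2 + 3 = 6. Each orbital carries two spin states, so 6 × 2 = 12 states.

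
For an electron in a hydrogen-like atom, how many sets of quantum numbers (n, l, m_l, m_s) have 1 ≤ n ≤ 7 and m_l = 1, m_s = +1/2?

21

Work shell by shell — for each n, count the (l, m_l) pairs that satisfy m_l = 1:
n=2 → 1; n=3 → 2; n=4 → 3; n=5 → 4; n=6 → 5; n=7 → 6.
Orbitals: 1 + 2 + 3 + 4 + 5 + 6 = 21. With m_s fixed to +1/2 there is one state per orbital, so 21 states.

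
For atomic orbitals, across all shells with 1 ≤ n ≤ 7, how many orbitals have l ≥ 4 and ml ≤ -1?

28

For each n in the range, tally the orbitals obeying l ≥ 4 and ml ≤ -1:
n=5 → 4; n=6 → 9; n=7 → 15.
Total orbitals: 4 + 9 + 15 = 28.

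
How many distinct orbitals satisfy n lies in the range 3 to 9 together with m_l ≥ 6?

For each n in the range, tally the orbitals obeying m_l ≥ 6:
n=7 → 1; n=8 → 3; n=9 → 6.
Total orbitals: 1 + 3 + 6 = 10.

10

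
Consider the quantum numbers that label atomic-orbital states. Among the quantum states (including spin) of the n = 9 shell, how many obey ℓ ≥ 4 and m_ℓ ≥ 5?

20

With n = 9 the allowed ℓ are 0, 1, …, 8.
Orbitals with ℓ ≥ 4 and m_ℓ ≥ 5, by ℓ: ℓ=5 → 1; ℓ=6 → 2; ℓ=7 → 3; ℓ=8 → 4.
Orbitals: 1 + 2 + 3 + 4 = 10. Each orbital carries two spin states, so 10 × 2 = 20 states.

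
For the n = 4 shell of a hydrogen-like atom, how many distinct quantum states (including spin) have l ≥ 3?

14

Go through l = 0, …, 3 (the values permitted for n = 4).
The (l, ml) pairs meeting l ≥ 3 give: l=3 → 7.
Orbitals: 7. Each orbital carries two spin states, so 7 × 2 = 14 states.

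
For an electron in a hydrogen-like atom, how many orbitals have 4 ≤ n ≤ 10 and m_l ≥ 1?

161

Go shell by shell, enumerating (l, m_l) with m_l ≥ 1:
n=4 → 6; n=5 → 10; n=6 → 15; n=7 → 21; n=8 → 28; n=9 → 36; n=10 → 45.
Total orbitals: 6 + 10 + 15 + 21 + 28 + 36 + 45 = 161.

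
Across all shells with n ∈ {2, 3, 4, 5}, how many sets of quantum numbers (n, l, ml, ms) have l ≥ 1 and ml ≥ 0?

Go shell by shell, enumerating (l, ml) with l ≥ 1 and ml ≥ 0:
n=2 → 2; n=3 → 5; n=4 → 9; n=5 → 14.
Orbitals: 2 + 5 + 9 + 14 = 30. Including both spin states (ms = ±1/2) gives 2 × 30 = 60 states.

60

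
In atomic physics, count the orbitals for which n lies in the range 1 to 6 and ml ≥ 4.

4

For each n in the range, tally the orbitals obeying ml ≥ 4:
n=5 → 1; n=6 → 3.
Total orbitals: 1 + 3 = 4.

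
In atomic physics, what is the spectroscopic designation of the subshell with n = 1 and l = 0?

l = 0 corresponds to the letter 's', so the subshell is 1s.

1s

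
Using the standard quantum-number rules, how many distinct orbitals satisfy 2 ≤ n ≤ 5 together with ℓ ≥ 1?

50

Count contributing orbitals for each principal shell:
n=2 → 3; n=3 → 8; n=4 → 15; n=5 → 24.
Total orbitals: 3 + 8 + 15 + 24 = 50.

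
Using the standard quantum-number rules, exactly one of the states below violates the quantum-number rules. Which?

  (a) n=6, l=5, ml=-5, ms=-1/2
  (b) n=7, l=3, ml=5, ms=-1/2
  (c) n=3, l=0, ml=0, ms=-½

(b)

(b) has |ml| = 5 > l = 3, violating −l ≤ ml ≤ l.
The remaining sets (a), (c) satisfy all four rules.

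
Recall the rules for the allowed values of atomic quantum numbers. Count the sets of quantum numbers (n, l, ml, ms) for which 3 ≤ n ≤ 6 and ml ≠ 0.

136

Treat each shell separately and count matching orbitals:
n=3 → 6; n=4 → 12; n=5 → 20; n=6 → 30.
Orbitals: 6 + 12 + 20 + 30 = 68. Including both spin states (ms = ±1/2) gives 2 × 68 = 136 states.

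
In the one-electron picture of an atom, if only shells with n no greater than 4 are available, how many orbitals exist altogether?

30

Total orbitals = 1² + 2² + 3² + 4² = 30.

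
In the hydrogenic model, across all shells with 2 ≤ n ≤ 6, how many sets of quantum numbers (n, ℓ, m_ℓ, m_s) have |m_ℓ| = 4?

12

Go shell by shell, enumerating (ℓ, m_ℓ) with |m_ℓ| = 4:
n=5 → 2; n=6 → 4.
Orbitals: 2 + 4 = 6. Including both spin states (m_s = ±1/2) gives 2 × 6 = 12 states.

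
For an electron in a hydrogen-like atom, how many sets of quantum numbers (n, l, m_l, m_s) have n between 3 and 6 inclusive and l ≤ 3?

114

Treat each shell separately and count matching orbitals:
n=3 → 9; n=4 → 16; n=5 → 16; n=6 → 16.
Orbitals: 9 + 16 + 16 + 16 = 57. Including both spin states (m_s = ±1/2) gives 2 × 57 = 114 states.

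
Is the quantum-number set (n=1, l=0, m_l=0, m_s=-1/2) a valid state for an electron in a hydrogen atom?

Valid

n = 1 is a positive integer. l = 0 satisfies 0 ≤ l ≤ n−1 = 0. m_l = 0 lies in the range −l … +l (here 0). m_s = -1/2 is one of ±1/2.
All four constraints are satisfied.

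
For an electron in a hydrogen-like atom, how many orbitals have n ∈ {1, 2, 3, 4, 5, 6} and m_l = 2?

Per-shell orbital counts meeting the constraint:
n=3 → 1; n=4 → 2; n=5 → 3; n=6 → 4.
Total orbitals: 1 + 2 + 3 + 4 = 10.

10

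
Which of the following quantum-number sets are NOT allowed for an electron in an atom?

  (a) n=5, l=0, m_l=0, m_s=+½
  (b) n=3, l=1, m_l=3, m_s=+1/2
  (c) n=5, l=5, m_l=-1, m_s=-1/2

(b) has |m_l| = 3 > l = 1, violating −l ≤ m_l ≤ l.
(c) has l = 5 ≥ n = 5, violating 0 ≤ l ≤ n−1.
The remaining set (a) satisfies all four rules.

(b) and (c)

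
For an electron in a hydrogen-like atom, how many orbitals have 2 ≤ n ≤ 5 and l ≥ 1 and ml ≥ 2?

For each n in the range, tally the orbitals obeying l ≥ 1 and ml ≥ 2:
n=3 → 1; n=4 → 3; n=5 → 6.
Total orbitals: 1 + 3 + 6 = 10.

10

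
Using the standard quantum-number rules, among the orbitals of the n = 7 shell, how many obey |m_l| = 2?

For n = 7, l ranges over 0 … 6.
Per l-value: l=2 → 2; l=3 → 2; l=4 → 2; l=5 → 2; l=6 → 2.
Total orbitals: 2 + 2 + 2 + 2 + 2 = 10.

10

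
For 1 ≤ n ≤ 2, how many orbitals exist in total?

5

Total orbitals = 1² + 2² = 5.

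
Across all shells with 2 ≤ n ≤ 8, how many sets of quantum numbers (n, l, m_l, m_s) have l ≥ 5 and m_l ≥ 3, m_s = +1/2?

Per-shell orbital counts meeting the constraint:
n=6 → 3; n=7 → 7; n=8 → 12.
Orbitals: 3 + 7 + 12 = 22. With m_s fixed to +1/2 there is one state per orbital, so 22 states.

22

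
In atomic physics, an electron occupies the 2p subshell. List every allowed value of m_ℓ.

-1, 0, 1

The 2p subshell has ℓ = 1, and m_ℓ takes every integer from −ℓ to +ℓ. With ℓ = 1 that gives the 3 values -1, 0, 1.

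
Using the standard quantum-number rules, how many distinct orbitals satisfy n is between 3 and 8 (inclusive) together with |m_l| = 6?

For each n in the range, tally the orbitals obeying |m_l| = 6:
n=7 → 2; n=8 → 4.
Total orbitals: 2 + 4 = 6.

6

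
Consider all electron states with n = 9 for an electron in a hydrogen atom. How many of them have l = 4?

Per l-value: l=4 → 9.
Orbitals: 9. Each orbital carries two spin states, so 9 × 2 = 18 states.

18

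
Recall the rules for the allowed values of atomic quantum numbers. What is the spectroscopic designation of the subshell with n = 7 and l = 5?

l = 5 corresponds to the letter 'h', so the subshell is 7h.

7h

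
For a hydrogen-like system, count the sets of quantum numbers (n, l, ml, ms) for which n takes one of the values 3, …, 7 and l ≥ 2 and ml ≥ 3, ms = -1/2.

20

For each n in the range, tally the orbitals obeying l ≥ 2 and ml ≥ 3:
n=4 → 1; n=5 → 3; n=6 → 6; n=7 → 10.
Orbitals: 1 + 3 + 6 + 10 = 20. With ms fixed to -1/2 there is one state per orbital, so 20 states.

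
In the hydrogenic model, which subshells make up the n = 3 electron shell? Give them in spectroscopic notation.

3s, 3p, 3d

For n = 3, ℓ runs from 0 to 2. In spectroscopic notation ℓ = 0,1,2,… ↔ s,p,d,f,g,h,i, so the subshells are 3s, 3p, 3d.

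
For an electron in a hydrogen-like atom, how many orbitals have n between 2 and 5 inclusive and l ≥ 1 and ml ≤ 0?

30

Work shell by shell — for each n, count the (l, ml) pairs that satisfy l ≥ 1 and ml ≤ 0:
n=2 → 2; n=3 → 5; n=4 → 9; n=5 → 14.
Total orbitals: 2 + 5 + 9 + 14 = 30.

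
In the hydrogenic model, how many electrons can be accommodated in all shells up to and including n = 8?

408

Total orbitals = 1² + 2² + 3² + 4² + 5² + 6² + 7² + 8² = 204. Doubling for spin gives 408 electrons.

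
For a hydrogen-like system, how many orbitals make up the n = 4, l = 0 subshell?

1

A subshell has 2l+1 orbitals; with l = 0, that's 1.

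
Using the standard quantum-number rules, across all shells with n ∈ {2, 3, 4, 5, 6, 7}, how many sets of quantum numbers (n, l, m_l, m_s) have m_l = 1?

42

For each n in the range, tally the orbitals obeying m_l = 1:
n=2 → 1; n=3 → 2; n=4 → 3; n=5 → 4; n=6 → 5; n=7 → 6.
Orbitals: 1 + 2 + 3 + 4 + 5 + 6 = 21. Including both spin states (m_s = ±1/2) gives 2 × 21 = 42 states.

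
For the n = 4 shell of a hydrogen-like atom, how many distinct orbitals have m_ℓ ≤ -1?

The n = 4 shell has ℓ = 0 through 3; check each.
Orbitals with m_ℓ ≤ -1, by ℓ: ℓ=1 → 1; ℓ=2 → 2; ℓ=3 → 3.
Total orbitals: 1 + 2 + 3 = 6.

6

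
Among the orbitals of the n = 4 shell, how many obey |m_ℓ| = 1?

Go through ℓ = 0, …, 3 (the values permitted for n = 4).
Contributions: ℓ=1 → 2; ℓ=2 → 2; ℓ=3 → 2.
Total orbitals: 2 + 2 + 2 = 6.

6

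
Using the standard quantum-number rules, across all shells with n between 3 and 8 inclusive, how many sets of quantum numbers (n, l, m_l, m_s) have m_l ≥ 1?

For each n in the range, tally the orbitals obeying m_l ≥ 1:
n=3 → 3; n=4 → 6; n=5 → 10; n=6 → 15; n=7 → 21; n=8 → 28.
Orbitals: 3 + 6 + 10 + 15 + 21 + 28 = 83. Including both spin states (m_s = ±1/2) gives 2 × 83 = 166 states.

166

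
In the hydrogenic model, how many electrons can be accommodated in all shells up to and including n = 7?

Total orbitals = 1² + 2² + 3² + 4² + 5² + 6² + 7² = 140. Doubling for spin gives 280 electrons.

280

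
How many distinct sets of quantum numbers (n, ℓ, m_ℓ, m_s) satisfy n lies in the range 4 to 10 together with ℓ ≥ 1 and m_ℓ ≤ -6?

40

Work shell by shell — for each n, count the (ℓ, m_ℓ) pairs that satisfy ℓ ≥ 1 and m_ℓ ≤ -6:
n=7 → 1; n=8 → 3; n=9 → 6; n=10 → 10.
Orbitals: 1 + 3 + 6 + 10 = 20. Including both spin states (m_s = ±1/2) gives 2 × 20 = 40 states.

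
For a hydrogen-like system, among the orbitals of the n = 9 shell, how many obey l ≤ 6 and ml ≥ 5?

3

Per l-value: l=5 → 1; l=6 → 2.
Total orbitals: 1 + 2 = 3.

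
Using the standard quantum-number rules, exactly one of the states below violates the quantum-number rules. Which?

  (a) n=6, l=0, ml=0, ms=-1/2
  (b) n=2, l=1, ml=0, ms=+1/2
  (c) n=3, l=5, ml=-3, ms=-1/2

(c) has l = 5 ≥ n = 3, violating 0 ≤ l ≤ n−1.
The remaining sets (a), (b) satisfy all four rules.

(c)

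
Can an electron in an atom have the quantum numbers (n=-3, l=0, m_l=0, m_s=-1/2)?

The principal quantum number must be a positive integer (n ≥ 1), but here n = -3.

Invalid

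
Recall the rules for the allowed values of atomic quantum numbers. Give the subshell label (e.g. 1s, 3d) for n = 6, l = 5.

l = 5 corresponds to the letter 'h', so the subshell is 6h.

6h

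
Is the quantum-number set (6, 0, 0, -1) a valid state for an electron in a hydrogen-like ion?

The spin quantum number for an electron can only be ms = +1/2 or −1/2; ms = -1 is not one of those.

Invalid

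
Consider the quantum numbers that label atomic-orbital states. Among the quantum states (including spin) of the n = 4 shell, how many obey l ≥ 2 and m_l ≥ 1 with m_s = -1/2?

5

The n = 4 shell has l = 0 through 3; check each.
The (l, m_l) pairs meeting l ≥ 2 and m_l ≥ 1 give: l=2 → 2; l=3 → 3.
Orbitals: 2 + 3 = 5. With m_s fixed to a single value there is one state per orbital, giving 5 states.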